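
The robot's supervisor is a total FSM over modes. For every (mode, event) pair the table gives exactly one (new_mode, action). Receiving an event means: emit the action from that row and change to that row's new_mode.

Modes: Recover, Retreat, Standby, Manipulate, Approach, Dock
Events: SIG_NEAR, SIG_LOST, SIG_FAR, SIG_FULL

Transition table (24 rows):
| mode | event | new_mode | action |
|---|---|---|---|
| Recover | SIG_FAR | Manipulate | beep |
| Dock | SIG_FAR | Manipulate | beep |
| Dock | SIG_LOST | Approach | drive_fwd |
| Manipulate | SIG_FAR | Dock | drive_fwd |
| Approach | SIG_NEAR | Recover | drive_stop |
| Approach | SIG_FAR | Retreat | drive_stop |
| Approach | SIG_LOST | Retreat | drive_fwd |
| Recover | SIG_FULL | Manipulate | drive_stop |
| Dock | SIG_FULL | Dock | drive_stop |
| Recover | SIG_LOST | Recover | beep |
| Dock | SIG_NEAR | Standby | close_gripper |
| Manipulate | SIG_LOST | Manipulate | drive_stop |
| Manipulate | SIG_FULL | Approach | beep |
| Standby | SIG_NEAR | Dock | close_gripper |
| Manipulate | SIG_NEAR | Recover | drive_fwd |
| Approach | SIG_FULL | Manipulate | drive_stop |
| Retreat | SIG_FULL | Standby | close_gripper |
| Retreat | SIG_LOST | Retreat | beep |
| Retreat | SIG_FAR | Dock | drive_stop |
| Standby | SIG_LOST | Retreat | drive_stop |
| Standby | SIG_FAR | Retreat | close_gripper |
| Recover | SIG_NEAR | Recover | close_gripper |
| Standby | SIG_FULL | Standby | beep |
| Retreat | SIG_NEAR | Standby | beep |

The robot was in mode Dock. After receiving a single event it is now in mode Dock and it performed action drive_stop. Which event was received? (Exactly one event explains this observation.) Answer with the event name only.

try SIG_NEAR: (Dock, SIG_NEAR) → (Standby, close_gripper)
try SIG_LOST: (Dock, SIG_LOST) → (Approach, drive_fwd)
try SIG_FAR: (Dock, SIG_FAR) → (Manipulate, beep)
try SIG_FULL: (Dock, SIG_FULL) → (Dock, drive_stop)  ← matches

SIG_FULL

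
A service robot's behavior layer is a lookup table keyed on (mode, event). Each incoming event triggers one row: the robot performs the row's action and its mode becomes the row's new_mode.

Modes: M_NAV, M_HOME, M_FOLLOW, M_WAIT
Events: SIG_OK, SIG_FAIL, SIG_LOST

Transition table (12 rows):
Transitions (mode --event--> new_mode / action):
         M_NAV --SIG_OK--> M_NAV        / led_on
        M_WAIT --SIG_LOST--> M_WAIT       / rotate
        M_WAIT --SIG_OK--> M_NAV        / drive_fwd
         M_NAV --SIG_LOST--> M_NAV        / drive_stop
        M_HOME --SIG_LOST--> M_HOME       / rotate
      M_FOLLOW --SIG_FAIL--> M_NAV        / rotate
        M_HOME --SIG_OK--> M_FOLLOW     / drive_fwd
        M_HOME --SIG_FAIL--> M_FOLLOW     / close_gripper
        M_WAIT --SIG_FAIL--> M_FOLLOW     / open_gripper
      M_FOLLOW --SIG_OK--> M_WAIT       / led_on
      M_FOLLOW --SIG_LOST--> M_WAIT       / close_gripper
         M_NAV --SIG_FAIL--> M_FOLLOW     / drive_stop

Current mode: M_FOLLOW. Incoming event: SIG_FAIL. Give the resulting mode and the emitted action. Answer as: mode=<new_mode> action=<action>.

current mode = M_FOLLOW; filter table to that mode:
  (M_FOLLOW, SIG_FAIL) → (M_NAV, rotate)  ← event matches
  (M_FOLLOW, SIG_OK) → (M_WAIT, led_on)
  (M_FOLLOW, SIG_LOST) → (M_WAIT, close_gripper)
event = SIG_FAIL selects (M_NAV, rotate)

mode=M_NAV action=rotate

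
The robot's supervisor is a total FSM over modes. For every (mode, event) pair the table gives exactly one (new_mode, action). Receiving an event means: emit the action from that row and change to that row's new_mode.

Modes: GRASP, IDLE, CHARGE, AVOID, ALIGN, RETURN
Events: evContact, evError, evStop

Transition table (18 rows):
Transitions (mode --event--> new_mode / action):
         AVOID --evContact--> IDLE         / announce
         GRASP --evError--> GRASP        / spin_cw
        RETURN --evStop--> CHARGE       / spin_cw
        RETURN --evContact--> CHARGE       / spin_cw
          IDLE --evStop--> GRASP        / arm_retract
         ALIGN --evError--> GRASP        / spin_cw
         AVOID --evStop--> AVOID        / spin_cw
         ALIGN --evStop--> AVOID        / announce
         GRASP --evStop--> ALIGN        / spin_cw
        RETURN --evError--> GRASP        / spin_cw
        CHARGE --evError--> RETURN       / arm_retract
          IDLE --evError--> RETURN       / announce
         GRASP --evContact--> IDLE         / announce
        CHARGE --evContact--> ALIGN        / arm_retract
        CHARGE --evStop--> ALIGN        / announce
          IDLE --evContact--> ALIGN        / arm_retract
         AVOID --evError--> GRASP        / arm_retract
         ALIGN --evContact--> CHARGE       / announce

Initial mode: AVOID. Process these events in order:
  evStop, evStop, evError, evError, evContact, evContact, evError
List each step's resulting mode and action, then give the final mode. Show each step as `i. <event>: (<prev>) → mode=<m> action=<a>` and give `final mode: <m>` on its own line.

final mode: GRASP

1. evStop: (AVOID) → mode=AVOID action=spin_cw
2. evStop: (AVOID) → mode=AVOID action=spin_cw
3. evError: (AVOID) → mode=GRASP action=arm_retract
4. evError: (GRASP) → mode=GRASP action=spin_cw
5. evContact: (GRASP) → mode=IDLE action=announce
6. evContact: (IDLE) → mode=ALIGN action=arm_retract
7. evError: (ALIGN) → mode=GRASP action=spin_cw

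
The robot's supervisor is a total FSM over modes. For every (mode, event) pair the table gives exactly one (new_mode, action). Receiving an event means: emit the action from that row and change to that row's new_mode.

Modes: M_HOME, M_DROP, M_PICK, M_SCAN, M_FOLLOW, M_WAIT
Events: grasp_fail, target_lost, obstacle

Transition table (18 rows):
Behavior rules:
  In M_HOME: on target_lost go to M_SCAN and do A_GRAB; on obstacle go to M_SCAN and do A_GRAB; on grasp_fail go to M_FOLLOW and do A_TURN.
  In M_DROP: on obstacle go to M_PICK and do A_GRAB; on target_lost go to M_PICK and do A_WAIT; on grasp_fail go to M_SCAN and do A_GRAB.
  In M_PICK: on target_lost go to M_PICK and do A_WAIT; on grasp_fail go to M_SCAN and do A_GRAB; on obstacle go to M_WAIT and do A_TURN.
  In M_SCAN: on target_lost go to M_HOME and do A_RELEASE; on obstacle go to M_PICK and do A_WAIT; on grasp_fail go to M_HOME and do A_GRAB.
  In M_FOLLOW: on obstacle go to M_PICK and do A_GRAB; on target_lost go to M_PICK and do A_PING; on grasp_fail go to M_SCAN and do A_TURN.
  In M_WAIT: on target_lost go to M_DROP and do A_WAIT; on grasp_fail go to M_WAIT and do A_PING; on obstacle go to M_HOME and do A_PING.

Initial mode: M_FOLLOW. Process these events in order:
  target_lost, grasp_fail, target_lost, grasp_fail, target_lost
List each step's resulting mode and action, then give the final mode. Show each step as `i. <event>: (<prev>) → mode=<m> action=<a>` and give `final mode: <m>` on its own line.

final mode: M_PICK

1. target_lost: (M_FOLLOW) → mode=M_PICK action=A_PING
2. grasp_fail: (M_PICK) → mode=M_SCAN action=A_GRAB
3. target_lost: (M_SCAN) → mode=M_HOME action=A_RELEASE
4. grasp_fail: (M_HOME) → mode=M_FOLLOW action=A_TURN
5. target_lost: (M_FOLLOW) → mode=M_PICK action=A_PING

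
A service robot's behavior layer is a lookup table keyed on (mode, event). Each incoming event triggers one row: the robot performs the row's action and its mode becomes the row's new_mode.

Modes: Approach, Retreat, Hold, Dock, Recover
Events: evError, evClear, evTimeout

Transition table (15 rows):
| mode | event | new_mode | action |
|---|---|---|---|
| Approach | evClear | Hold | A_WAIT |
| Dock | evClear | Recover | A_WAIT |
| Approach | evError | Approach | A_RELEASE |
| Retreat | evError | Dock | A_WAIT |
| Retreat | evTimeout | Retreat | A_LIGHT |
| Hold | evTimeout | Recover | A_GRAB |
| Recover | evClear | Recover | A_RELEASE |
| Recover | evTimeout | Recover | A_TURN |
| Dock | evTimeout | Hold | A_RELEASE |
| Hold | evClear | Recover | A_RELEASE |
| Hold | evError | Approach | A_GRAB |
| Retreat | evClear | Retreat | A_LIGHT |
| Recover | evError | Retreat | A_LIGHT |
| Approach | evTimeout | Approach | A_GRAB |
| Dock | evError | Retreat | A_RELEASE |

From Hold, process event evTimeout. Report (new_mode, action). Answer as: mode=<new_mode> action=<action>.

mode=Recover action=A_GRAB

current mode = Hold; filter table to that mode:
  (Hold, evTimeout) → (Recover, A_GRAB)  ← event matches
  (Hold, evClear) → (Recover, A_RELEASE)
  (Hold, evError) → (Approach, A_GRAB)
event = evTimeout selects (Recover, A_GRAB)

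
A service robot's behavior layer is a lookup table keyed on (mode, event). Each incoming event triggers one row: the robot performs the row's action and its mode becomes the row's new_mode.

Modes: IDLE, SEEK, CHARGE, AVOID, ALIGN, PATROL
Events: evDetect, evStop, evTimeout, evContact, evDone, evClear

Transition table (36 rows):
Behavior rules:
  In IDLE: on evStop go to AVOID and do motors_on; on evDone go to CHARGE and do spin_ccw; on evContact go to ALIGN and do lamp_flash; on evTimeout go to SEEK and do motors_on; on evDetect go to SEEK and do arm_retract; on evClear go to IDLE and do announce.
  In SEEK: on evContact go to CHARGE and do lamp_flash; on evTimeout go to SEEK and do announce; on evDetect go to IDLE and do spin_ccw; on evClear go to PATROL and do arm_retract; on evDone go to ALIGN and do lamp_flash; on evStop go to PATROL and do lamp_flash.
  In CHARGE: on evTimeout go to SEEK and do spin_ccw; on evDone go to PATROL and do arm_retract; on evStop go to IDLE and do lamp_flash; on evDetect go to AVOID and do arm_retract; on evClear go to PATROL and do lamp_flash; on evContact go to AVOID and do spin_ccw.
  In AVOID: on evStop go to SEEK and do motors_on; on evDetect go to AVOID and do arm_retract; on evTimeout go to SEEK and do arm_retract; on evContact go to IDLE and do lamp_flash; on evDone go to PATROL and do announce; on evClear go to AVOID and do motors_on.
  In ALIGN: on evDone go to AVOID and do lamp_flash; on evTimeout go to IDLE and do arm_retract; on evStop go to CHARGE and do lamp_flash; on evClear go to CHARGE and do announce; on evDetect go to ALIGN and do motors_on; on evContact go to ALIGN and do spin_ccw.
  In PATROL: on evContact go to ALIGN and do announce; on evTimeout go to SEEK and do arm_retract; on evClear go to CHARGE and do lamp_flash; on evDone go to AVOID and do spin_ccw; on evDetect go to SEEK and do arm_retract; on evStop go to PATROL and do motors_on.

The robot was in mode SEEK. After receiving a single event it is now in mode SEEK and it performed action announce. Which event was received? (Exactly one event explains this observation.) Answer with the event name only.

try evDetect: (SEEK, evDetect) → (IDLE, spin_ccw)
try evStop: (SEEK, evStop) → (PATROL, lamp_flash)
try evTimeout: (SEEK, evTimeout) → (SEEK, announce)  ← matches
try evContact: (SEEK, evContact) → (CHARGE, lamp_flash)
try evDone: (SEEK, evDone) → (ALIGN, lamp_flash)
try evClear: (SEEK, evClear) → (PATROL, arm_retract)

evTimeout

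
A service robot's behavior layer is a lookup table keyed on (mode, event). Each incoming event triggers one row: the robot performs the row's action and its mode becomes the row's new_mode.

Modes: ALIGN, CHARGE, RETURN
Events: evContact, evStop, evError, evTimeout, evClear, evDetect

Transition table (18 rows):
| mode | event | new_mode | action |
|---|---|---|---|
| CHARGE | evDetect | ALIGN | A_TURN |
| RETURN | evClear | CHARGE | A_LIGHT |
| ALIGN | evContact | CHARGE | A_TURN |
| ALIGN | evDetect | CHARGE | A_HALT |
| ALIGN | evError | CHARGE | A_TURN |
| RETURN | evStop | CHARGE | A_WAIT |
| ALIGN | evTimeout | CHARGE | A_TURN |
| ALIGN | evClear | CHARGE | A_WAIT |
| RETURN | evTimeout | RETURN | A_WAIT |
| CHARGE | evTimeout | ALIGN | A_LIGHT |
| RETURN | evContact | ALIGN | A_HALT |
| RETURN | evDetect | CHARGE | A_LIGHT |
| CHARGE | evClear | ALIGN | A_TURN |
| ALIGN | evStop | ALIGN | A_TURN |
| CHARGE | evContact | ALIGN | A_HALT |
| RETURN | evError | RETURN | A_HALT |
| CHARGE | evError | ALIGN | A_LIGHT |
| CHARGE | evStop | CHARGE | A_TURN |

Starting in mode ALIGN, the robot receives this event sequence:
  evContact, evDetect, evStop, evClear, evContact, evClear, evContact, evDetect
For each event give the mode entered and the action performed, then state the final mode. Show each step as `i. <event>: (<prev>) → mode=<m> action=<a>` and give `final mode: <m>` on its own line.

final mode: CHARGE

1. evContact: (ALIGN) → mode=CHARGE action=A_TURN
2. evDetect: (CHARGE) → mode=ALIGN action=A_TURN
3. evStop: (ALIGN) → mode=ALIGN action=A_TURN
4. evClear: (ALIGN) → mode=CHARGE action=A_WAIT
5. evContact: (CHARGE) → mode=ALIGN action=A_HALT
6. evClear: (ALIGN) → mode=CHARGE action=A_WAIT
7. evContact: (CHARGE) → mode=ALIGN action=A_HALT
8. evDetect: (ALIGN) → mode=CHARGE action=A_HALT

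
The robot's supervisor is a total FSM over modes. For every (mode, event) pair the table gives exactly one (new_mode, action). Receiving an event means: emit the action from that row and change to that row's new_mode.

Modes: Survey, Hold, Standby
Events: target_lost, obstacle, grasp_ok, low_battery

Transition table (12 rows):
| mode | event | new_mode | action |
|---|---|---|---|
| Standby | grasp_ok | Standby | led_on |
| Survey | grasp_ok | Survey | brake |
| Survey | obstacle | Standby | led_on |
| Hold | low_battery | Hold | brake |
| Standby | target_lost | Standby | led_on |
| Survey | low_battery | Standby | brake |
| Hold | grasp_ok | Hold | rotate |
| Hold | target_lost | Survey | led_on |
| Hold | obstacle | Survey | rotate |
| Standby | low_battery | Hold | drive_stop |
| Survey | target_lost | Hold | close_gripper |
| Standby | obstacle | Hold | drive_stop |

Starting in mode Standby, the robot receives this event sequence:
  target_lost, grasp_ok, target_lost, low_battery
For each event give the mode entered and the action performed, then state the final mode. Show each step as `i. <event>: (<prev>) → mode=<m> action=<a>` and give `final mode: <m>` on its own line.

1. target_lost: (Standby) → mode=Standby action=led_on
2. grasp_ok: (Standby) → mode=Standby action=led_on
3. target_lost: (Standby) → mode=Standby action=led_on
4. low_battery: (Standby) → mode=Hold action=drive_stop

final mode: Hold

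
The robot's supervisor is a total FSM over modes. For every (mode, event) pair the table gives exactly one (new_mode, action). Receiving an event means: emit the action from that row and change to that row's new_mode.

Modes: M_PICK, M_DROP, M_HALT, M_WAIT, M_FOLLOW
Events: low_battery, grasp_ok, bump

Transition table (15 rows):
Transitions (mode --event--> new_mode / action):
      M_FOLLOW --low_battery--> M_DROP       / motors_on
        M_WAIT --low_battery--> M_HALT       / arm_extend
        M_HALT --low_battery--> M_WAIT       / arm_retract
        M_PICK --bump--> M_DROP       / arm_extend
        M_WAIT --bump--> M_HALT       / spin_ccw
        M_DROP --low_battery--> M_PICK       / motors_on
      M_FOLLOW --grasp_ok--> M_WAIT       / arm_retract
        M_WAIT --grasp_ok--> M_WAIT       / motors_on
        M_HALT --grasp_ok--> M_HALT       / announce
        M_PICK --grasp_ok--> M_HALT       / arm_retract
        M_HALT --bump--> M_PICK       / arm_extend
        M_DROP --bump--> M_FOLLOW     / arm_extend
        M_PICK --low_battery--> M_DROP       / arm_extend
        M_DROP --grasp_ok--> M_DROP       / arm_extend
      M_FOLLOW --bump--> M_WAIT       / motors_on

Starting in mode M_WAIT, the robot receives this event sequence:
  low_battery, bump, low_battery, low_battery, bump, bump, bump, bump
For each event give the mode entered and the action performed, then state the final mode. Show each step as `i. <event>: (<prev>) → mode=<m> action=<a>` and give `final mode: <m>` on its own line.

final mode: M_HALT

1. low_battery: (M_WAIT) → mode=M_HALT action=arm_extend
2. bump: (M_HALT) → mode=M_PICK action=arm_extend
3. low_battery: (M_PICK) → mode=M_DROP action=arm_extend
4. low_battery: (M_DROP) → mode=M_PICK action=motors_on
5. bump: (M_PICK) → mode=M_DROP action=arm_extend
6. bump: (M_DROP) → mode=M_FOLLOW action=arm_extend
7. bump: (M_FOLLOW) → mode=M_WAIT action=motors_on
8. bump: (M_WAIT) → mode=M_HALT action=spin_ccw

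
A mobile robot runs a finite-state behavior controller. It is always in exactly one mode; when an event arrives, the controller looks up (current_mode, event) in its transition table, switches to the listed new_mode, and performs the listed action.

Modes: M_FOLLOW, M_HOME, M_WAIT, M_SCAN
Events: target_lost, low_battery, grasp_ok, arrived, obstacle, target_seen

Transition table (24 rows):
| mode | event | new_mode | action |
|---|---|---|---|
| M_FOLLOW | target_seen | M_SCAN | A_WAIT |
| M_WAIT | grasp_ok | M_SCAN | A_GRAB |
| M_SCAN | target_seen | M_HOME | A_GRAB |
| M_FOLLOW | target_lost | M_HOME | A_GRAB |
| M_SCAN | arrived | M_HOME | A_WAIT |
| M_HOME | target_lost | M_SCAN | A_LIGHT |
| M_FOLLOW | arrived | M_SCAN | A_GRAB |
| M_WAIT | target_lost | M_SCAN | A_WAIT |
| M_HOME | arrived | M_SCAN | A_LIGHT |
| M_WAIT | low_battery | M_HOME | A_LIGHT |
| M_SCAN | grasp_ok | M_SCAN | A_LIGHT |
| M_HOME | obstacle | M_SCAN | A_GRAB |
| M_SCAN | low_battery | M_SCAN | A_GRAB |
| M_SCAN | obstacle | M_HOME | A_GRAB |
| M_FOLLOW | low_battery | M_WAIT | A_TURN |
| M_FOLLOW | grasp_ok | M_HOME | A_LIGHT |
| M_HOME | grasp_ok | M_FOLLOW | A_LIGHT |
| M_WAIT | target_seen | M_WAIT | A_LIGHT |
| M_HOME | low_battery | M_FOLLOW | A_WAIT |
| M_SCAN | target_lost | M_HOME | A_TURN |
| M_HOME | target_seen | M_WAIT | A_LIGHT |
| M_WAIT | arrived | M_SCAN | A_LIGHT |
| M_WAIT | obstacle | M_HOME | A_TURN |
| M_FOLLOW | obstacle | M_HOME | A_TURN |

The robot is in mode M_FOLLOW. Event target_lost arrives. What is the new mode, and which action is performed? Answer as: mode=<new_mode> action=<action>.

current mode = M_FOLLOW; filter table to that mode:
  (M_FOLLOW, target_seen) → (M_SCAN, A_WAIT)
  (M_FOLLOW, target_lost) → (M_HOME, A_GRAB)  ← event matches
  (M_FOLLOW, arrived) → (M_SCAN, A_GRAB)
  (M_FOLLOW, low_battery) → (M_WAIT, A_TURN)
  (M_FOLLOW, grasp_ok) → (M_HOME, A_LIGHT)
  (M_FOLLOW, obstacle) → (M_HOME, A_TURN)
event = target_lost selects (M_HOME, A_GRAB)

mode=M_HOME action=A_GRAB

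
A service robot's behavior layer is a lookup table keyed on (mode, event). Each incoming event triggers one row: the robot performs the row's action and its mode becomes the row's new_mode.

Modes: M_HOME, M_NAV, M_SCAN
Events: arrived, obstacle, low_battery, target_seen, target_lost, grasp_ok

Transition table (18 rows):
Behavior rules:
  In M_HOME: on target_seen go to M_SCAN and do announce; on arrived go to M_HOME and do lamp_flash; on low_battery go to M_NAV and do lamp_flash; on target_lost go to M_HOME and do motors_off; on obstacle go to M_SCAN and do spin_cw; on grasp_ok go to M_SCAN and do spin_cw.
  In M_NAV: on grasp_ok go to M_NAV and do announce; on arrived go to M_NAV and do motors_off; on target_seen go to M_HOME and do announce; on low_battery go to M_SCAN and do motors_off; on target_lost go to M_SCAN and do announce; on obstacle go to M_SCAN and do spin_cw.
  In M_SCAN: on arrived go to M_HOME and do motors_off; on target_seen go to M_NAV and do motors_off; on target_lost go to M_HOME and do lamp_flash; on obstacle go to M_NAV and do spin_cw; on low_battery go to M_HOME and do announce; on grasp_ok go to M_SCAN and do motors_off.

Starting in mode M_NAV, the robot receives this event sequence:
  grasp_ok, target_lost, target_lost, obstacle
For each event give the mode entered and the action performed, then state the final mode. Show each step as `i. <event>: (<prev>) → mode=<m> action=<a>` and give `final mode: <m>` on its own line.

1. grasp_ok: (M_NAV) → mode=M_NAV action=announce
2. target_lost: (M_NAV) → mode=M_SCAN action=announce
3. target_lost: (M_SCAN) → mode=M_HOME action=lamp_flash
4. obstacle: (M_HOME) → mode=M_SCAN action=spin_cw

final mode: M_SCAN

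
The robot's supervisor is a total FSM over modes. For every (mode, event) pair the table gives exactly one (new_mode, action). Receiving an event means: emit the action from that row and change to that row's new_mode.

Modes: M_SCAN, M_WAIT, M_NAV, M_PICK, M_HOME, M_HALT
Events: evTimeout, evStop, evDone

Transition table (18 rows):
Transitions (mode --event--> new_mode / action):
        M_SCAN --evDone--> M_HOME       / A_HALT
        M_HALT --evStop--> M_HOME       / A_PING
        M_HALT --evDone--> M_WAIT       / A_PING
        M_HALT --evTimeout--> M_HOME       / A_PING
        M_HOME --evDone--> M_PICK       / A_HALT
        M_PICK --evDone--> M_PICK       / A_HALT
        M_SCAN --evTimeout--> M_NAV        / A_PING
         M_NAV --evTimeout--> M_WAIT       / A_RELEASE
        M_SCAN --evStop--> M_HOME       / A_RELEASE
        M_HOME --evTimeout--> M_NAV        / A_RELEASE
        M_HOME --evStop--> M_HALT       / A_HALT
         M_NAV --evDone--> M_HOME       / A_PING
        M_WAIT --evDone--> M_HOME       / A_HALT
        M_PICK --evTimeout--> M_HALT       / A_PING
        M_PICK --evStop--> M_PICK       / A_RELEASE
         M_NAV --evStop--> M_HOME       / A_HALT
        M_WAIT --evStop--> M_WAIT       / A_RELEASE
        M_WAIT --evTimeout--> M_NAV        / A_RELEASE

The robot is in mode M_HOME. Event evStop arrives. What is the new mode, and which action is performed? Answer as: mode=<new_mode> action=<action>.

current mode = M_HOME; filter table to that mode:
  (M_HOME, evDone) → (M_PICK, A_HALT)
  (M_HOME, evTimeout) → (M_NAV, A_RELEASE)
  (M_HOME, evStop) → (M_HALT, A_HALT)  ← event matches
event = evStop selects (M_HALT, A_HALT)

mode=M_HALT action=A_HALT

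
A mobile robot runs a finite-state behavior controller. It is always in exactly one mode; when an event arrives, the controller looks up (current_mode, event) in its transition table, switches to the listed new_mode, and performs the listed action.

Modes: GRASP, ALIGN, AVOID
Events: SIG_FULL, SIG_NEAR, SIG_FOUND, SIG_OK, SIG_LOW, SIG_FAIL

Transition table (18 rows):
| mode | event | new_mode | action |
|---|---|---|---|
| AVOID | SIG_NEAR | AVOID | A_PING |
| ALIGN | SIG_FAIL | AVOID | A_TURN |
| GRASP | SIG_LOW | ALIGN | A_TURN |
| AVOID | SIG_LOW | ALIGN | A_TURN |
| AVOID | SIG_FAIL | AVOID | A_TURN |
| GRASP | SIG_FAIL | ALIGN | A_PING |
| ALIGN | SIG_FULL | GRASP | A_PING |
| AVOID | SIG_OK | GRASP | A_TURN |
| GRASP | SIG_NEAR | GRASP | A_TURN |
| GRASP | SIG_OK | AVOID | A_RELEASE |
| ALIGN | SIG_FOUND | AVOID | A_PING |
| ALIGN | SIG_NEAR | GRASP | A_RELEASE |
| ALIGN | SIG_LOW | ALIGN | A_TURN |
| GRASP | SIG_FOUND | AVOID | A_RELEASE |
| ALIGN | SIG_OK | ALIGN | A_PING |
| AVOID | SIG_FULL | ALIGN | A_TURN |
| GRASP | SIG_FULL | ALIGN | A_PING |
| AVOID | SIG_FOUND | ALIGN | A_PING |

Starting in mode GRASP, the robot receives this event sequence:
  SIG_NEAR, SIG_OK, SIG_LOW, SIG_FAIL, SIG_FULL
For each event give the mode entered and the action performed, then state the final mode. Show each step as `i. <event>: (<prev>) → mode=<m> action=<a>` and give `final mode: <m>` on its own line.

final mode: ALIGN

1. SIG_NEAR: (GRASP) → mode=GRASP action=A_TURN
2. SIG_OK: (GRASP) → mode=AVOID action=A_RELEASE
3. SIG_LOW: (AVOID) → mode=ALIGN action=A_TURN
4. SIG_FAIL: (ALIGN) → mode=AVOID action=A_TURN
5. SIG_FULL: (AVOID) → mode=ALIGN action=A_TURN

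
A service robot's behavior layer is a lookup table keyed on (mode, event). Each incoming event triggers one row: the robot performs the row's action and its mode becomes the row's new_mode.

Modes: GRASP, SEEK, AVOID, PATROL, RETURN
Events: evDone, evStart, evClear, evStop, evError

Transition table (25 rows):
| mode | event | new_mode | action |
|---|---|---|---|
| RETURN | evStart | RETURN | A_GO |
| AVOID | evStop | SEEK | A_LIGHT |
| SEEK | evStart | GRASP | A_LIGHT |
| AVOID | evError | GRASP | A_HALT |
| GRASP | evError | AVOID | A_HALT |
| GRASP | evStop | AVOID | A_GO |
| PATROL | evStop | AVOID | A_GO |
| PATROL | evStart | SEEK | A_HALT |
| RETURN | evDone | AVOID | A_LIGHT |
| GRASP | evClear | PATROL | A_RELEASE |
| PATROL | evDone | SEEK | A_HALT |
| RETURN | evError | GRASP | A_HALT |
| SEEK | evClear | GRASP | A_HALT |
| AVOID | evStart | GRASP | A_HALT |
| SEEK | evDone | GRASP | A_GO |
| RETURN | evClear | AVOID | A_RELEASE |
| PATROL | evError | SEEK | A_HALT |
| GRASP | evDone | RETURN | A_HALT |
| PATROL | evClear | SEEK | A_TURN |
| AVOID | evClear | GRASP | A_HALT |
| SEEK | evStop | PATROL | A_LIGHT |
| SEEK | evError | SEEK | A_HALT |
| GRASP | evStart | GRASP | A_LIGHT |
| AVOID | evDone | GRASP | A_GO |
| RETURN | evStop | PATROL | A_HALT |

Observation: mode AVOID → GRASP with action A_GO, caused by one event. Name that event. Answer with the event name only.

evDone

try evDone: (AVOID, evDone) → (GRASP, A_GO)  ← matches
try evStart: (AVOID, evStart) → (GRASP, A_HALT)
try evClear: (AVOID, evClear) → (GRASP, A_HALT)
try evStop: (AVOID, evStop) → (SEEK, A_LIGHT)
try evError: (AVOID, evError) → (GRASP, A_HALT)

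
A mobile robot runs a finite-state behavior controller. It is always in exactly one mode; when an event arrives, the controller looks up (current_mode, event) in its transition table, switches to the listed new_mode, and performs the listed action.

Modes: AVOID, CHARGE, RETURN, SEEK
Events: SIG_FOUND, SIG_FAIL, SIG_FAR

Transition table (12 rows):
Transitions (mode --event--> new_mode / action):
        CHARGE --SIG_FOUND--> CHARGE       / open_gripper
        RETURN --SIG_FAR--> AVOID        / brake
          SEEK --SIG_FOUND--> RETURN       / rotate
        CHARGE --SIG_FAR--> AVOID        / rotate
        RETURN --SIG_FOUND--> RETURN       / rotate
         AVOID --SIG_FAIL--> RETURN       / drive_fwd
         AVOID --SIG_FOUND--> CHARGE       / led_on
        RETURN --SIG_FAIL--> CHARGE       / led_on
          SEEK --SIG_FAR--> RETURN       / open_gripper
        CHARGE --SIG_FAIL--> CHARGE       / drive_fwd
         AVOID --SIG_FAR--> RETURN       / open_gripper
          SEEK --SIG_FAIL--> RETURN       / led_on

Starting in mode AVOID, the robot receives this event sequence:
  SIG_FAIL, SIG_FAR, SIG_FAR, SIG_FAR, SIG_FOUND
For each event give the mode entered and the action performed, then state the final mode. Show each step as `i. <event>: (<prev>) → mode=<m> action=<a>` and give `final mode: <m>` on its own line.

final mode: CHARGE

1. SIG_FAIL: (AVOID) → mode=RETURN action=drive_fwd
2. SIG_FAR: (RETURN) → mode=AVOID action=brake
3. SIG_FAR: (AVOID) → mode=RETURN action=open_gripper
4. SIG_FAR: (RETURN) → mode=AVOID action=brake
5. SIG_FOUND: (AVOID) → mode=CHARGE action=led_on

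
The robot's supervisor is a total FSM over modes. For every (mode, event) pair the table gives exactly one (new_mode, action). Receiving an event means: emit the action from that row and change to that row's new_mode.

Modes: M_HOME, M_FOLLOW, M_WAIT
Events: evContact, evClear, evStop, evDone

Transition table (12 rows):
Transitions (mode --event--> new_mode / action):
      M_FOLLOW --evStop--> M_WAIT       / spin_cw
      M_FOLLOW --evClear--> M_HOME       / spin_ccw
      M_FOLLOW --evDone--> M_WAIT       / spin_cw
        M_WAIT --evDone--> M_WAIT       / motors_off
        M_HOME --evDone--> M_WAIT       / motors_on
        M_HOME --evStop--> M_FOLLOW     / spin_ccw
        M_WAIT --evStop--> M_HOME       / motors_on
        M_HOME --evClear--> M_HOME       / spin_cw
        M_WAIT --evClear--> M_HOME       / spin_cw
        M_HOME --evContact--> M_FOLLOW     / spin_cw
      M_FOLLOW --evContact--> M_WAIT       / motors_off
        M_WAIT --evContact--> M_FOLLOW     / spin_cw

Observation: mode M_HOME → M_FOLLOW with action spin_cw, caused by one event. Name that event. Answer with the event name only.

evContact

try evContact: (M_HOME, evContact) → (M_FOLLOW, spin_cw)  ← matches
try evClear: (M_HOME, evClear) → (M_HOME, spin_cw)
try evStop: (M_HOME, evStop) → (M_FOLLOW, spin_ccw)
try evDone: (M_HOME, evDone) → (M_WAIT, motors_on)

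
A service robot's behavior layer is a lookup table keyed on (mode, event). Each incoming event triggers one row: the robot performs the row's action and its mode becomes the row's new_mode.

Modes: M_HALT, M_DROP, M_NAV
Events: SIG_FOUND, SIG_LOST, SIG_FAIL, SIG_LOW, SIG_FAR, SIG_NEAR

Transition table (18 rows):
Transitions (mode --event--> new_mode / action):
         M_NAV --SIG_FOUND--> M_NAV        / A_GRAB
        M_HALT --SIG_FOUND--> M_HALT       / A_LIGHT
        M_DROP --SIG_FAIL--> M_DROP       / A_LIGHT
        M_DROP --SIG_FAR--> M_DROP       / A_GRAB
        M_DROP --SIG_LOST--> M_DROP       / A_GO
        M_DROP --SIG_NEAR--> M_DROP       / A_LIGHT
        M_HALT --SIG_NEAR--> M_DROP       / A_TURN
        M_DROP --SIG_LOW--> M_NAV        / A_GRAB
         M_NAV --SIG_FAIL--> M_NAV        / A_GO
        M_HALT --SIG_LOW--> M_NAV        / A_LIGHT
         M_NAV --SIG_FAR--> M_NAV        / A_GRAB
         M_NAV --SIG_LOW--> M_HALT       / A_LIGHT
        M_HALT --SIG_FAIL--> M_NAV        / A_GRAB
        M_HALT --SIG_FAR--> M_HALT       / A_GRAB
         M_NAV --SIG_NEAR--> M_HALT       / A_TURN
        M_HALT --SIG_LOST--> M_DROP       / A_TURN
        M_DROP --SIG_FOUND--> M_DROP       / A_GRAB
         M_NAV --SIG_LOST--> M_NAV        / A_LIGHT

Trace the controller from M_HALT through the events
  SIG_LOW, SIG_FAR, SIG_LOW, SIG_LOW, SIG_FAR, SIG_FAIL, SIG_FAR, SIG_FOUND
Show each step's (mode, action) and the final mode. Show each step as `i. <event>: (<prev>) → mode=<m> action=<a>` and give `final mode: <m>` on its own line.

1. SIG_LOW: (M_HALT) → mode=M_NAV action=A_LIGHT
2. SIG_FAR: (M_NAV) → mode=M_NAV action=A_GRAB
3. SIG_LOW: (M_NAV) → mode=M_HALT action=A_LIGHT
4. SIG_LOW: (M_HALT) → mode=M_NAV action=A_LIGHT
5. SIG_FAR: (M_NAV) → mode=M_NAV action=A_GRAB
6. SIG_FAIL: (M_NAV) → mode=M_NAV action=A_GO
7. SIG_FAR: (M_NAV) → mode=M_NAV action=A_GRAB
8. SIG_FOUND: (M_NAV) → mode=M_NAV action=A_GRAB

final mode: M_NAV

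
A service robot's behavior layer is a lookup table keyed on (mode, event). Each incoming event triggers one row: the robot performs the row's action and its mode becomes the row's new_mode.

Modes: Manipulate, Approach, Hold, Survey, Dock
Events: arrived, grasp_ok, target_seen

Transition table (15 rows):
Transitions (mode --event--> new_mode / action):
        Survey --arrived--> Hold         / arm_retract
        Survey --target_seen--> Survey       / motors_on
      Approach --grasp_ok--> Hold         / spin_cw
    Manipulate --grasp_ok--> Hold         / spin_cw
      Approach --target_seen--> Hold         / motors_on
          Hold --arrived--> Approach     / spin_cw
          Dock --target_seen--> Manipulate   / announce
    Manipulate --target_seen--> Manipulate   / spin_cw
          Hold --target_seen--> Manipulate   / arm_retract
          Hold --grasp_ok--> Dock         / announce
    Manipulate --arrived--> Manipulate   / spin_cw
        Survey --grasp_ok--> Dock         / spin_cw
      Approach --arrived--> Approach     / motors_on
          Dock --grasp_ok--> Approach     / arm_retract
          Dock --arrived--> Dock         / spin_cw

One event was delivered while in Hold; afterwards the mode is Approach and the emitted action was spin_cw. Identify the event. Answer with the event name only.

arrived

try arrived: (Hold, arrived) → (Approach, spin_cw)  ← matches
try grasp_ok: (Hold, grasp_ok) → (Dock, announce)
try target_seen: (Hold, target_seen) → (Manipulate, arm_retract)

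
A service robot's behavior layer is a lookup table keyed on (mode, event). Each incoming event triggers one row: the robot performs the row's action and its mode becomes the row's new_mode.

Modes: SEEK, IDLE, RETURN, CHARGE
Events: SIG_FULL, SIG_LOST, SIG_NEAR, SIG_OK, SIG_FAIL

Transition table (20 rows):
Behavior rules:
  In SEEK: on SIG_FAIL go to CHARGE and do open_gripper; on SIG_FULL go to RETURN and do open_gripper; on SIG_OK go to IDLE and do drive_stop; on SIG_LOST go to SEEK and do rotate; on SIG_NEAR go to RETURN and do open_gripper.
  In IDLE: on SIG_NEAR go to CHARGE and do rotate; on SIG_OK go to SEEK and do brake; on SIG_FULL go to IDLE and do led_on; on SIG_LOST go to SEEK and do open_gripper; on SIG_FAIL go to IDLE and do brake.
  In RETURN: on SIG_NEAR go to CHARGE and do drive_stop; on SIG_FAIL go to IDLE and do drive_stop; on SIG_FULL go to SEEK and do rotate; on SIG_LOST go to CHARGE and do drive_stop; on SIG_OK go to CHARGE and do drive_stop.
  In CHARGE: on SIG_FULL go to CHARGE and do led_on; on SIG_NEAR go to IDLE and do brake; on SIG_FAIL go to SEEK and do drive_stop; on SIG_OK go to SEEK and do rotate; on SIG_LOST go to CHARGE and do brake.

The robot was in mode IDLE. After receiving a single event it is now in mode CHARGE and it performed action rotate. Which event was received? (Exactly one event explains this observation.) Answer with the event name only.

SIG_NEAR

try SIG_FULL: (IDLE, SIG_FULL) → (IDLE, led_on)
try SIG_LOST: (IDLE, SIG_LOST) → (SEEK, open_gripper)
try SIG_NEAR: (IDLE, SIG_NEAR) → (CHARGE, rotate)  ← matches
try SIG_OK: (IDLE, SIG_OK) → (SEEK, brake)
try SIG_FAIL: (IDLE, SIG_FAIL) → (IDLE, brake)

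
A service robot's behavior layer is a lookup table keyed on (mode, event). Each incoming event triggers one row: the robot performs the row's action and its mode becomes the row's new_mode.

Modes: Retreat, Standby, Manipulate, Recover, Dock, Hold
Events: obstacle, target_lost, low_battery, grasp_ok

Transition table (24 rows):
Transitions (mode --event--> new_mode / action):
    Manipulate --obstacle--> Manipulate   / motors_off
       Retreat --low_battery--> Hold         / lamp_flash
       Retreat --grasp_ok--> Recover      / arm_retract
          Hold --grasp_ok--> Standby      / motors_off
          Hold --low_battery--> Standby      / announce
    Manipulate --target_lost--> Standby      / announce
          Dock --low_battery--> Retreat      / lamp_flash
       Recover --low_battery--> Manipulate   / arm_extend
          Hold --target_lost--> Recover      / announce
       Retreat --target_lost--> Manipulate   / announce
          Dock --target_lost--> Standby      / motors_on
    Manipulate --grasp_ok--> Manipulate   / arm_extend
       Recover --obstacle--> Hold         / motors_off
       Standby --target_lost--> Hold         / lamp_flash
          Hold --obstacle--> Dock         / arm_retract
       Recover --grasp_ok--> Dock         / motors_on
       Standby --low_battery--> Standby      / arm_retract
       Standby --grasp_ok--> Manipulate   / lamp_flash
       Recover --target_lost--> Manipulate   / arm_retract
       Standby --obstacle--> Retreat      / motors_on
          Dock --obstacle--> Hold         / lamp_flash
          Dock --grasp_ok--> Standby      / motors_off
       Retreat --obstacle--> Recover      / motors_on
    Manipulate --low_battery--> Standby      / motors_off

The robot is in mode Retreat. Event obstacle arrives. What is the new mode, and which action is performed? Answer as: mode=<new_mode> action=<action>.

current mode = Retreat; filter table to that mode:
  (Retreat, low_battery) → (Hold, lamp_flash)
  (Retreat, grasp_ok) → (Recover, arm_retract)
  (Retreat, target_lost) → (Manipulate, announce)
  (Retreat, obstacle) → (Recover, motors_on)  ← event matches
event = obstacle selects (Recover, motors_on)

mode=Recover action=motors_on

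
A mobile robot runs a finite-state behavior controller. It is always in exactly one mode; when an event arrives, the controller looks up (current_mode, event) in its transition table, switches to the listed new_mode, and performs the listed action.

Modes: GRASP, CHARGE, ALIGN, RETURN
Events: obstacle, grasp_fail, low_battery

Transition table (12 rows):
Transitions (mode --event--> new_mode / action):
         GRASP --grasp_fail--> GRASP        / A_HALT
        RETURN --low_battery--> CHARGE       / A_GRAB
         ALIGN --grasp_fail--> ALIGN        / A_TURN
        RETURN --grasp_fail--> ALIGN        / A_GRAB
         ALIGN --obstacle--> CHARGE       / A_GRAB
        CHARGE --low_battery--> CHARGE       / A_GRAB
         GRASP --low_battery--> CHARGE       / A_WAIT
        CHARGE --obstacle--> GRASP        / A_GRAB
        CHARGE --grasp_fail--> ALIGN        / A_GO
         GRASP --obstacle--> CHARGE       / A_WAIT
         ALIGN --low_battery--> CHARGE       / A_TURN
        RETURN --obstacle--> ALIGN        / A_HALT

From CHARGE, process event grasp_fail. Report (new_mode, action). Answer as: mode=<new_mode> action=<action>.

mode=ALIGN action=A_GO

current mode = CHARGE; filter table to that mode:
  (CHARGE, low_battery) → (CHARGE, A_GRAB)
  (CHARGE, obstacle) → (GRASP, A_GRAB)
  (CHARGE, grasp_fail) → (ALIGN, A_GO)  ← event matches
event = grasp_fail selects (ALIGN, A_GO)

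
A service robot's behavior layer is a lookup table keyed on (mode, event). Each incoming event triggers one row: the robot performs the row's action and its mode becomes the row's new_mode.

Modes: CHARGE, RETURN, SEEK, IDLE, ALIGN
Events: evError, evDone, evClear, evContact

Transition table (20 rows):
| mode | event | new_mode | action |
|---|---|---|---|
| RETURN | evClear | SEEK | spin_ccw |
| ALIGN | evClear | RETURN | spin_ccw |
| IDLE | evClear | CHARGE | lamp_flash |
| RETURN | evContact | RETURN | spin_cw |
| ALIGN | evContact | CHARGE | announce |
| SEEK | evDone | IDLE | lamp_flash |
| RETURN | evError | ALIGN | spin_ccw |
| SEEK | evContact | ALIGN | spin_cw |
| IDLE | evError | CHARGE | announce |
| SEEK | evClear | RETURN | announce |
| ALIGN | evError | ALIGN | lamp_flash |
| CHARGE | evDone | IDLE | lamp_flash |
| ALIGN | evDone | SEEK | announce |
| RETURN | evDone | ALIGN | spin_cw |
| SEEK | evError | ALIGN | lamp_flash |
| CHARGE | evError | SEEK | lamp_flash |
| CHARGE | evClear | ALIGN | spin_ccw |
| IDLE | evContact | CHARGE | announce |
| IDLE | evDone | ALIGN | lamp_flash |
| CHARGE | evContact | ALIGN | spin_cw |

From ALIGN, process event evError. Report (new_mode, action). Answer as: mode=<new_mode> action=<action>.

current mode = ALIGN; filter table to that mode:
  (ALIGN, evClear) → (RETURN, spin_ccw)
  (ALIGN, evContact) → (CHARGE, announce)
  (ALIGN, evError) → (ALIGN, lamp_flash)  ← event matches
  (ALIGN, evDone) → (SEEK, announce)
event = evError selects (ALIGN, lamp_flash)

mode=ALIGN action=lamp_flash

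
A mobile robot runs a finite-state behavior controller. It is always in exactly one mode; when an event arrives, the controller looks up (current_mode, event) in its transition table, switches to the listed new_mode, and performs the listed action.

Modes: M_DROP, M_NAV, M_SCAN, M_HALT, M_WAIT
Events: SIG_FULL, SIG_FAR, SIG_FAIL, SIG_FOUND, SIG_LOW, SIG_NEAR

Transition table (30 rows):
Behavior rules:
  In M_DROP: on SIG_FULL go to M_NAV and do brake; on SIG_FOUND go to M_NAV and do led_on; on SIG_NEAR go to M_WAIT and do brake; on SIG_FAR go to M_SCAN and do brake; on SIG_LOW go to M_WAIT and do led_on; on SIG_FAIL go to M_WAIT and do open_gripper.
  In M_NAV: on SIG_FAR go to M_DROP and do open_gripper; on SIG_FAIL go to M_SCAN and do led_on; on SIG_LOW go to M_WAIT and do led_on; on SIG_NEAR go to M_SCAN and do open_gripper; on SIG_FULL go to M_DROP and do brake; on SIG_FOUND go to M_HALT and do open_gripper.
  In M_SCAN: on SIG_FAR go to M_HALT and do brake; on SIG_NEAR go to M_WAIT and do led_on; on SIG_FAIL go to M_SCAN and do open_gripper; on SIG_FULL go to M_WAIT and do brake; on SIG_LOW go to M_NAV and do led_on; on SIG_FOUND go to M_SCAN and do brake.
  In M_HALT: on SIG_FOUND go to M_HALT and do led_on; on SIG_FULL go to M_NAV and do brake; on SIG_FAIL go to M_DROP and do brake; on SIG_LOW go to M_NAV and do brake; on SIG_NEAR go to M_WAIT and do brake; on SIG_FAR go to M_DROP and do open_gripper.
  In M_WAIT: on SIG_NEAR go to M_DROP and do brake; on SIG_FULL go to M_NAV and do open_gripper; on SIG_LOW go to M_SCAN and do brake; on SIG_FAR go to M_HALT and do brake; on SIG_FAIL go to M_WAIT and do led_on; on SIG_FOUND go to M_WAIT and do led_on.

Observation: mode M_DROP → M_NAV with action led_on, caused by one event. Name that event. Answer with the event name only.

try SIG_FULL: (M_DROP, SIG_FULL) → (M_NAV, brake)
try SIG_FAR: (M_DROP, SIG_FAR) → (M_SCAN, brake)
try SIG_FAIL: (M_DROP, SIG_FAIL) → (M_WAIT, open_gripper)
try SIG_FOUND: (M_DROP, SIG_FOUND) → (M_NAV, led_on)  ← matches
try SIG_LOW: (M_DROP, SIG_LOW) → (M_WAIT, led_on)
try SIG_NEAR: (M_DROP, SIG_NEAR) → (M_WAIT, brake)

SIG_FOUND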